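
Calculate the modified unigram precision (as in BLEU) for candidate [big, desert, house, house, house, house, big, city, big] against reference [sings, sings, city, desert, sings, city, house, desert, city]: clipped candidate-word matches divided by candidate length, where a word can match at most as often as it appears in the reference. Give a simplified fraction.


Reference word counts: {'city': 3, 'desert': 2, 'house': 1, 'sings': 3}
Checking each candidate word (with clipping):
  'big' -> not in reference -> no match (matches: 0)
  'desert' -> in reference (ref count 2, used 1/2) -> match (matches: 1)
  'house' -> in reference (ref count 1, used 1/1) -> match (matches: 2)
  'house' -> ref count 1 already used up (1/1) -> clipped, no match (matches: 2)
  'house' -> ref count 1 already used up (1/1) -> clipped, no match (matches: 2)
  'house' -> ref count 1 already used up (1/1) -> clipped, no match (matches: 2)
  'big' -> not in reference -> no match (matches: 2)
  'city' -> in reference (ref count 3, used 1/3) -> match (matches: 3)
  'big' -> not in reference -> no match (matches: 3)
Clipped matches: 3, Candidate length: 9
Precision = 3/9 = 1/3

1/3


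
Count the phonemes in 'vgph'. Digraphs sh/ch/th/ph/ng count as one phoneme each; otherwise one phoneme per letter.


Parsing 'vgph' greedily, digraphs first:
  'v' -> consonant phoneme (phonemes so far: 1)
  'g' -> consonant phoneme (phonemes so far: 2)
  'ph' -> digraph (1 consonant phoneme) (phonemes so far: 3)
Total phonemes: 3

3


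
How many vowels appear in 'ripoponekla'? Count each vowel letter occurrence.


Scanning each character of 'ripoponekla':
  Position 1: 'r' -> consonant (running count: 0)
  Position 2: 'i' -> vowel (running count: 1)
  Position 3: 'p' -> consonant (running count: 1)
  Position 4: 'o' -> vowel (running count: 2)
  Position 5: 'p' -> consonant (running count: 2)
  Position 6: 'o' -> vowel (running count: 3)
  Position 7: 'n' -> consonant (running count: 3)
  Position 8: 'e' -> vowel (running count: 4)
  Position 9: 'k' -> consonant (running count: 4)
  Position 10: 'l' -> consonant (running count: 4)
  Position 11: 'a' -> vowel (running count: 5)
Total vowels: 5

5


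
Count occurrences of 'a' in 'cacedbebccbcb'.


Scanning 'cacedbebccbcb' for 'a':
  Position 1: 'a' -> MATCH (count: 1)
Total occurrences of 'a': 1

1


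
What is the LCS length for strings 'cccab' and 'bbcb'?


DP table for LCS of 'cccab' and 'bbcb':
       b  b  c  b
    0  0  0  0  0
  c 0  0  0  1  1
  c 0  0  0  1  1
  c 0  0  0  1  1
  a 0  0  0  1  1
  b 0  1  1  1  2
LCS: 'cb'
LCS length = 2

2


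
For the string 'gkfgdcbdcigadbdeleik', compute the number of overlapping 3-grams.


String 'gkfgdcbdcigadbdeleik' has length L = 20.
Number of overlapping n-grams = L - n + 1
Substituting: 20 - 3 + 1 = 18

18


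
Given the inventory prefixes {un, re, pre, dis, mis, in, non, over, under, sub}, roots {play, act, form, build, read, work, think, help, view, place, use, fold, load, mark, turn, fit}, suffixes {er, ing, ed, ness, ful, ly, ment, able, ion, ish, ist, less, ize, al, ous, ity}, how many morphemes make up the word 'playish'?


Segmenting 'playish' against the inventory:
  'play' -> root (morpheme 1)
  'ish' -> suffix (morpheme 2)
Total morphemes: 2

2


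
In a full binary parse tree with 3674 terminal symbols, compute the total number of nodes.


Leaf nodes (terminals): 3674
Internal nodes = n - 1 = 3674 - 1 = 3673
Total = leaves + internal = 3674 + 3673 = 7347

7347


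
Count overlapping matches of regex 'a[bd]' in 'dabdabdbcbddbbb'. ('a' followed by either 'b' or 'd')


Pattern: a[bd] means 'a' followed by either 'b' or 'd'.
Scanning 'dabdabdbcbddbbb' position-by-position:
  Pos 0: window 'da' -> no
  Pos 1: window 'ab' -> MATCH
  Pos 2: window 'bd' -> no
  Pos 3: window 'da' -> no
  Pos 4: window 'ab' -> MATCH
  Pos 5: window 'bd' -> no
  Pos 6: window 'db' -> no
  Pos 7: window 'bc' -> no
  Pos 8: window 'cb' -> no
  Pos 9: window 'bd' -> no
  Pos 10: window 'dd' -> no
  Pos 11: window 'db' -> no
  Pos 12: window 'bb' -> no
  Pos 13: window 'bb' -> no
  Pos 14: window 'b' -> no
Total matches: 2

2


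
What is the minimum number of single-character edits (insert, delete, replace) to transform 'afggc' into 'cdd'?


Building DP table for s1='afggc' (len 5) and s2='cdd' (len 3):
       c  d  d
    0  1  2  3
  a 1  1  2  3
  f 2  2  2  3
  g 3  3  3  3
  g 4  4  4  4
  c 5  4  5  5
Edit distance = dp[5][3] = 5

5


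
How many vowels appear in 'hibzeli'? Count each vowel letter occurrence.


Scanning each character of 'hibzeli':
  Position 1: 'h' -> consonant (running count: 0)
  Position 2: 'i' -> vowel (running count: 1)
  Position 3: 'b' -> consonant (running count: 1)
  Position 4: 'z' -> consonant (running count: 1)
  Position 5: 'e' -> vowel (running count: 2)
  Position 6: 'l' -> consonant (running count: 2)
  Position 7: 'i' -> vowel (running count: 3)
Total vowels: 3

3


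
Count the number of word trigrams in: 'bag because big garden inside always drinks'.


Word trigrams from [7] words:
  Trigram 1: (bag because big)
  Trigram 2: (because big garden)
  Trigram 3: (big garden inside)
  Trigram 4: (garden inside always)
  Trigram 5: (inside always drinks)
Total word trigrams: 7 - 2 = 5

5


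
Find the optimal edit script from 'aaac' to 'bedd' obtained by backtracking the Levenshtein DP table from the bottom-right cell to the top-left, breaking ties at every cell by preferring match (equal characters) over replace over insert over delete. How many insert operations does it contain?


Edit distance = 4. Backtracking from cell (4, 4) with preference match > replace > insert > delete,
then listing the resulting alignment 'aaac' -> 'bedd' left to right:
  Step 1: replace a->b
  Step 2: replace a->e
  Step 3: replace a->d
  Step 4: replace c->d
Total insertions: 0

0


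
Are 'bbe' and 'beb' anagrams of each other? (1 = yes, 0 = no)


Sort characters of 'bbe': 'bbe'
Sort characters of 'beb': 'bbe'
Sorted forms match -> they ARE anagrams
Result: 1

1


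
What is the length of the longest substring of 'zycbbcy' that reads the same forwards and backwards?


Scanning 'zycbbcy' for palindromic substrings.
Substring at positions 1-6: 'ycbbcy'.
Check: reverse('ycbbcy') = 'ycbbcy' -> palindrome confirmed.
Neighbouring characters ('z' / '-') break symmetry, so it cannot extend further.
No longer palindromic substring exists; longest length = 6

6


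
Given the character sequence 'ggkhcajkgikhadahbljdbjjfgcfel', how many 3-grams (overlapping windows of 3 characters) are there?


String 'ggkhcajkgikhadahbljdbjjfgcfel' has length L = 29.
Number of overlapping n-grams = L - n + 1
Substituting: 29 - 3 + 1 = 27

27


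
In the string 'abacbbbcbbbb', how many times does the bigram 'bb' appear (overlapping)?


Scanning 'abacbbbcbbbb' for bigram 'bb':
  Position 0: 'ab' -> no
  Position 1: 'ba' -> no
  Position 2: 'ac' -> no
  Position 3: 'cb' -> no
  Position 4: 'bb' -> MATCH
  Position 5: 'bb' -> MATCH
  Position 6: 'bc' -> no
  Position 7: 'cb' -> no
  Position 8: 'bb' -> MATCH
  Position 9: 'bb' -> MATCH
  Position 10: 'bb' -> MATCH
Total matches: 5

5


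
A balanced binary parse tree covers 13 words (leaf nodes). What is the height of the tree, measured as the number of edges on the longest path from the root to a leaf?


In a balanced binary tree with n leaves the deepest leaf is ceil(log2(n)) edges below the root.
log2(13) = 3.7004
ceil(3.7004) = 4
height (edges) = 4

4


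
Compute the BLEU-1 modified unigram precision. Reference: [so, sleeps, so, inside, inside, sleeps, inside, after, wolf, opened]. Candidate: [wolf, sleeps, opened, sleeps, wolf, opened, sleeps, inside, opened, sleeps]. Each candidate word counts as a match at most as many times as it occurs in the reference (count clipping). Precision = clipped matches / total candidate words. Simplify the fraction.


Reference word counts: {'after': 1, 'inside': 3, 'opened': 1, 'sleeps': 2, 'so': 2, 'wolf': 1}
Checking each candidate word (with clipping):
  'wolf' -> in reference (ref count 1, used 1/1) -> match (matches: 1)
  'sleeps' -> in reference (ref count 2, used 1/2) -> match (matches: 2)
  'opened' -> in reference (ref count 1, used 1/1) -> match (matches: 3)
  'sleeps' -> in reference (ref count 2, used 2/2) -> match (matches: 4)
  'wolf' -> ref count 1 already used up (1/1) -> clipped, no match (matches: 4)
  'opened' -> ref count 1 already used up (1/1) -> clipped, no match (matches: 4)
  'sleeps' -> ref count 2 already used up (2/2) -> clipped, no match (matches: 4)
  'inside' -> in reference (ref count 3, used 1/3) -> match (matches: 5)
  'opened' -> ref count 1 already used up (1/1) -> clipped, no match (matches: 5)
  'sleeps' -> ref count 2 already used up (2/2) -> clipped, no match (matches: 5)
Clipped matches: 5, Candidate length: 10
Precision = 5/10 = 1/2

1/2


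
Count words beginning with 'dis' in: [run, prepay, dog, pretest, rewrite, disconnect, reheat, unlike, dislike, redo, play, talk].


Checking each word for prefix 'dis':
  'run' -> no (count: 0)
  'prepay' -> no (count: 0)
  'dog' -> no (count: 0)
  'pretest' -> no (count: 0)
  'rewrite' -> no (count: 0)
  'disconnect' -> YES, starts with 'dis' (count: 1)
  'reheat' -> no (count: 1)
  'unlike' -> no (count: 1)
  'dislike' -> YES, starts with 'dis' (count: 2)
  'redo' -> no (count: 2)
  'play' -> no (count: 2)
  'talk' -> no (count: 2)
Total with prefix 'dis': 2

2


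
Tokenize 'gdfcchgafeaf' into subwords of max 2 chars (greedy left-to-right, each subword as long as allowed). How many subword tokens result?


'gdfcchgafeaf' has 12 characters.
Chunking with max size 2:
  Chunk 1: 'gd' (positions 0-1)
  Chunk 2: 'fc' (positions 2-3)
  Chunk 3: 'ch' (positions 4-5)
  Chunk 4: 'ga' (positions 6-7)
  Chunk 5: 'fe' (positions 8-9)
  Chunk 6: 'af' (positions 10-11)
Total chunks: ceil(12 / 2) = 6

6


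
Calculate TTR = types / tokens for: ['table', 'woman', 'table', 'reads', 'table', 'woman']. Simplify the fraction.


Tokens: 6
Unique types: ('reads', 'table', 'woman') = 3
TTR = 3/6
Simplify: divide both by 3 -> 1/2
TTR = 1/2

1/2


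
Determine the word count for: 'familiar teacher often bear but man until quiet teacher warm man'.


Counting words by splitting on spaces:
  Word 1: 'familiar'
  Word 2: 'teacher'
  Word 3: 'often'
  Word 4: 'bear'
  Word 5: 'but'
  Word 6: 'man'
  Word 7: 'until'
  Word 8: 'quiet'
  Word 9: 'teacher'
  Word 10: 'warm'
  Word 11: 'man'
Total words: 11

11


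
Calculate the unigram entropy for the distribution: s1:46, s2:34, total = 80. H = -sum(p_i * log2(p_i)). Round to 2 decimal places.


Computing entropy H = -sum(p_i * log2(p_i)):
  s1: p = 46/80 = 0.5750, -p*log2(p) = 0.4591
  s2: p = 34/80 = 0.4250, -p*log2(p) = 0.5246
H = sum of terms = 0.9837
Rounded to 2 decimals: 0.98

0.98


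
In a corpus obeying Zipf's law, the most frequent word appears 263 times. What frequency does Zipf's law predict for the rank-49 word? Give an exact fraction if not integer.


Zipf's law: freq(rank) = f1 / rank
f1 = 263, rank = 49
freq = 263 / 49
GCD(263, 49) = 1
Simplified: 263/49

263/49


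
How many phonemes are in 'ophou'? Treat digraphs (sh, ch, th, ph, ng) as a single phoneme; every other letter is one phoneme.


Parsing 'ophou' greedily, digraphs first:
  'o' -> vowel phoneme (phonemes so far: 1)
  'ph' -> digraph (1 consonant phoneme) (phonemes so far: 2)
  'o' -> vowel phoneme (phonemes so far: 3)
  'u' -> vowel phoneme (phonemes so far: 4)
Total phonemes: 4

4


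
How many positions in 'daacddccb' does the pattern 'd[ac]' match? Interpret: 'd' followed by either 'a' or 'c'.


Pattern: d[ac] means 'd' followed by either 'a' or 'c'.
Scanning 'daacddccb' position-by-position:
  Pos 0: window 'da' -> MATCH
  Pos 1: window 'aa' -> no
  Pos 2: window 'ac' -> no
  Pos 3: window 'cd' -> no
  Pos 4: window 'dd' -> no
  Pos 5: window 'dc' -> MATCH
  Pos 6: window 'cc' -> no
  Pos 7: window 'cb' -> no
  Pos 8: window 'b' -> no
Total matches: 2

2


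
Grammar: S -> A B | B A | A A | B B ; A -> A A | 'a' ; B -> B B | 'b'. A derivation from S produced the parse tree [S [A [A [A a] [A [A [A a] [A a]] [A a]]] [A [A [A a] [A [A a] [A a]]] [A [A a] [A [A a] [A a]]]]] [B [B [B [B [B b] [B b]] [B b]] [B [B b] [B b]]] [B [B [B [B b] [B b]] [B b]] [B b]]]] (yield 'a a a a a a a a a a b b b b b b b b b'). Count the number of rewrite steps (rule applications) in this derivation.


Every bracketed nonterminal node [X ...] in the tree is produced by exactly one rule application.
Reading the tree off as a leftmost derivation:
  Step 1: S  =>  A B   (applied S -> A B)
  Step 2: A B  =>  A A B   (applied A -> A A)
  Step 3: A A B  =>  A A A B   (applied A -> A A)
  Step 4: A A A B  =>  a A A B   (applied A -> a)
  Step 5: a A A B  =>  a A A A B   (applied A -> A A)
  Step 6: a A A A B  =>  a A A A A B   (applied A -> A A)
  Step 7: a A A A A B  =>  a a A A A B   (applied A -> a)
  Step 8: a a A A A B  =>  a a a A A B   (applied A -> a)
  Step 9: a a a A A B  =>  a a a a A B   (applied A -> a)
  Step 10: a a a a A B  =>  a a a a A A B   (applied A -> A A)
  Step 11: a a a a A A B  =>  a a a a A A A B   (applied A -> A A)
  Step 12: a a a a A A A B  =>  a a a a a A A B   (applied A -> a)
  Step 13: a a a a a A A B  =>  a a a a a A A A B   (applied A -> A A)
  Step 14: a a a a a A A A B  =>  a a a a a a A A B   (applied A -> a)
  Step 15: a a a a a a A A B  =>  a a a a a a a A B   (applied A -> a)
  Step 16: a a a a a a a A B  =>  a a a a a a a A A B   (applied A -> A A)
  Step 17: a a a a a a a A A B  =>  a a a a a a a a A B   (applied A -> a)
  Step 18: a a a a a a a a A B  =>  a a a a a a a a A A B   (applied A -> A A)
  Step 19: a a a a a a a a A A B  =>  a a a a a a a a a A B   (applied A -> a)
  Step 20: a a a a a a a a a A B  =>  a a a a a a a a a a B   (applied A -> a)
  Step 21: a a a a a a a a a a B  =>  a a a a a a a a a a B B   (applied B -> B B)
  Step 22: a a a a a a a a a a B B  =>  a a a a a a a a a a B B B   (applied B -> B B)
  Step 23: a a a a a a a a a a B B B  =>  a a a a a a a a a a B B B B   (applied B -> B B)
  Step 24: a a a a a a a a a a B B B B  =>  a a a a a a a a a a B B B B B   (applied B -> B B)
  Step 25: a a a a a a a a a a B B B B B  =>  a a a a a a a a a a b B B B B   (applied B -> b)
  Step 26: a a a a a a a a a a b B B B B  =>  a a a a a a a a a a b b B B B   (applied B -> b)
  Step 27: a a a a a a a a a a b b B B B  =>  a a a a a a a a a a b b b B B   (applied B -> b)
  Step 28: a a a a a a a a a a b b b B B  =>  a a a a a a a a a a b b b B B B   (applied B -> B B)
  Step 29: a a a a a a a a a a b b b B B B  =>  a a a a a a a a a a b b b b B B   (applied B -> b)
  Step 30: a a a a a a a a a a b b b b B B  =>  a a a a a a a a a a b b b b b B   (applied B -> b)
  Step 31: a a a a a a a a a a b b b b b B  =>  a a a a a a a a a a b b b b b B B   (applied B -> B B)
  Step 32: a a a a a a a a a a b b b b b B B  =>  a a a a a a a a a a b b b b b B B B   (applied B -> B B)
  Step 33: a a a a a a a a a a b b b b b B B B  =>  a a a a a a a a a a b b b b b B B B B   (applied B -> B B)
  Step 34: a a a a a a a a a a b b b b b B B B B  =>  a a a a a a a a a a b b b b b b B B B   (applied B -> b)
  Step 35: a a a a a a a a a a b b b b b b B B B  =>  a a a a a a a a a a b b b b b b b B B   (applied B -> b)
  Step 36: a a a a a a a a a a b b b b b b b B B  =>  a a a a a a a a a a b b b b b b b b B   (applied B -> b)
  Step 37: a a a a a a a a a a b b b b b b b b B  =>  a a a a a a a a a a b b b b b b b b b   (applied B -> b)
Final yield: a a a a a a a a a a b b b b b b b b b
Total rewrite steps: 37

37


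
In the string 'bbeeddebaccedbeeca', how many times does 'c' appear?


Scanning 'bbeeddebaccedbeeca' for 'c':
  Position 9: 'c' -> MATCH (count: 1)
  Position 10: 'c' -> MATCH (count: 2)
  Position 16: 'c' -> MATCH (count: 3)
Total occurrences of 'c': 3

3


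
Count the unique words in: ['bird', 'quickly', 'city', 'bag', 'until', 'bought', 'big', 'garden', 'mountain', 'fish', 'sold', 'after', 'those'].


Listing all tokens and tracking unique types:
  Token 1: 'bird' -> NEW (unique so far: 1)
  Token 2: 'quickly' -> NEW (unique so far: 2)
  Token 3: 'city' -> NEW (unique so far: 3)
  Token 4: 'bag' -> NEW (unique so far: 4)
  Token 5: 'until' -> NEW (unique so far: 5)
  Token 6: 'bought' -> NEW (unique so far: 6)
  Token 7: 'big' -> NEW (unique so far: 7)
  Token 8: 'garden' -> NEW (unique so far: 8)
  Token 9: 'mountain' -> NEW (unique so far: 9)
  Token 10: 'fish' -> NEW (unique so far: 10)
  Token 11: 'sold' -> NEW (unique so far: 11)
  Token 12: 'after' -> NEW (unique so far: 12)
  Token 13: 'those' -> NEW (unique so far: 13)
Unique types: ('after', 'bag', 'big', 'bird', 'bought', 'city', 'fish', 'garden', 'mountain', 'quickly', 'sold', 'those', 'until')
Vocabulary size: 13

13


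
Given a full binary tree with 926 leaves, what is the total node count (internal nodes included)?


Leaf nodes (terminals): 926
Internal nodes = n - 1 = 926 - 1 = 925
Total = leaves + internal = 926 + 925 = 1851

1851


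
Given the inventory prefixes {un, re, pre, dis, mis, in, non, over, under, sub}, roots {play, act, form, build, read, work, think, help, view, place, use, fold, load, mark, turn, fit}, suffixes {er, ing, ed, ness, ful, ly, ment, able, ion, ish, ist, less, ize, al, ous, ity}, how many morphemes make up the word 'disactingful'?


Segmenting 'disactingful' against the inventory:
  'dis' -> prefix (morpheme 1)
  'act' -> root (morpheme 2)
  'ing' -> suffix (morpheme 3)
  'ful' -> suffix (morpheme 4)
Total morphemes: 4

4


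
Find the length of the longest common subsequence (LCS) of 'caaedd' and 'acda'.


DP table for LCS of 'caaedd' and 'acda':
       a  c  d  a
    0  0  0  0  0
  c 0  0  1  1  1
  a 0  1  1  1  2
  a 0  1  1  1  2
  e 0  1  1  1  2
  d 0  1  1  2  2
  d 0  1  1  2  2
LCS: 'ca'
LCS length = 2

2


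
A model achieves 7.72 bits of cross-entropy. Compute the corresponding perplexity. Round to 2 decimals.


Perplexity formula: PP = 2^H
H = 7.72
PP = 2^7.72
Decompose: 2^7.72 = 2^7 * 2^0.72
2^7 = 128, 2^0.72 ~ 1.6471820
PP ~ 128 * 1.6471820 = 210.8392960
Rounded to 2 decimals: 210.84

210.84


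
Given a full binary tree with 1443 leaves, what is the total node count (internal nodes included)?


Leaf nodes (terminals): 1443
Internal nodes = n - 1 = 1443 - 1 = 1442
Total = leaves + internal = 1443 + 1442 = 2885

2885


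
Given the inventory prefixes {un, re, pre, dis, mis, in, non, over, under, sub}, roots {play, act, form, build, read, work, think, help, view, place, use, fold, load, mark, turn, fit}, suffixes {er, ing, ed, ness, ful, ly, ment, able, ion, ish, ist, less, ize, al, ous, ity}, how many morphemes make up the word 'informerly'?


Segmenting 'informerly' against the inventory:
  'in' -> prefix (morpheme 1)
  'form' -> root (morpheme 2)
  'er' -> suffix (morpheme 3)
  'ly' -> suffix (morpheme 4)
Total morphemes: 4

4


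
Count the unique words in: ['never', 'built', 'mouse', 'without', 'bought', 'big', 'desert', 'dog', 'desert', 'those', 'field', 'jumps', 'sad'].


Listing all tokens and tracking unique types:
  Token 1: 'never' -> NEW (unique so far: 1)
  Token 2: 'built' -> NEW (unique so far: 2)
  Token 3: 'mouse' -> NEW (unique so far: 3)
  Token 4: 'without' -> NEW (unique so far: 4)
  Token 5: 'bought' -> NEW (unique so far: 5)
  Token 6: 'big' -> NEW (unique so far: 6)
  Token 7: 'desert' -> NEW (unique so far: 7)
  Token 8: 'dog' -> NEW (unique so far: 8)
  Token 9: 'desert' -> duplicate (unique so far: 8)
  Token 10: 'those' -> NEW (unique so far: 9)
  Token 11: 'field' -> NEW (unique so far: 10)
  Token 12: 'jumps' -> NEW (unique so far: 11)
  Token 13: 'sad' -> NEW (unique so far: 12)
Unique types: ('big', 'bought', 'built', 'desert', 'dog', 'field', 'jumps', 'mouse', 'never', 'sad', 'those', 'without')
Vocabulary size: 12

12


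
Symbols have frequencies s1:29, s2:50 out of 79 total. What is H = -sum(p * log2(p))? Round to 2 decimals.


Computing entropy H = -sum(p_i * log2(p_i)):
  s1: p = 29/79 = 0.3671, -p*log2(p) = 0.5307
  s2: p = 50/79 = 0.6329, -p*log2(p) = 0.4177
H = sum of terms = 0.9484
Rounded to 2 decimals: 0.95

0.95


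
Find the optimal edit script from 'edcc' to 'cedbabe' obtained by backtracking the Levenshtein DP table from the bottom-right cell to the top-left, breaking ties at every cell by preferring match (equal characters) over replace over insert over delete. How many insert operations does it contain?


Edit distance = 5. Backtracking from cell (4, 7) with preference match > replace > insert > delete,
then listing the resulting alignment 'edcc' -> 'cedbabe' left to right:
  Step 1: insert 'c' [insertion #1]
  Step 2: keep 'e'
  Step 3: keep 'd'
  Step 4: insert 'b' [insertion #2]
  Step 5: insert 'a' [insertion #3]
  Step 6: replace c->b
  Step 7: replace c->e
Total insertions: 3

3


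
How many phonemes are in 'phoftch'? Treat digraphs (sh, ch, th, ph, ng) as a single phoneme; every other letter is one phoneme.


Parsing 'phoftch' greedily, digraphs first:
  'ph' -> digraph (1 consonant phoneme) (phonemes so far: 1)
  'o' -> vowel phoneme (phonemes so far: 2)
  'f' -> consonant phoneme (phonemes so far: 3)
  't' -> consonant phoneme (phonemes so far: 4)
  'ch' -> digraph (1 consonant phoneme) (phonemes so far: 5)
Total phonemes: 5

5


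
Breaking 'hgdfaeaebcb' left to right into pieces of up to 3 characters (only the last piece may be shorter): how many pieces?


'hgdfaeaebcb' has 11 characters.
Chunking with max size 3:
  Chunk 1: 'hgd' (positions 0-2)
  Chunk 2: 'fae' (positions 3-5)
  Chunk 3: 'aeb' (positions 6-8)
  Chunk 4: 'cb' (positions 9-10)
Total chunks: ceil(11 / 3) = 4

4


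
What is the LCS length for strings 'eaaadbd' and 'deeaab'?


DP table for LCS of 'eaaadbd' and 'deeaab':
       d  e  e  a  a  b
    0  0  0  0  0  0  0
  e 0  0  1  1  1  1  1
  a 0  0  1  1  2  2  2
  a 0  0  1  1  2  3  3
  a 0  0  1  1  2  3  3
  d 0  1  1  1  2  3  3
  b 0  1  1  1  2  3  4
  d 0  1  1  1  2  3  4
LCS: 'eaab'
LCS length = 4

4


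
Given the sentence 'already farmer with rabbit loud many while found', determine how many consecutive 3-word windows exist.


Word trigrams from [8] words:
  Trigram 1: (already farmer with)
  Trigram 2: (farmer with rabbit)
  Trigram 3: (with rabbit loud)
  Trigram 4: (rabbit loud many)
  Trigram 5: (loud many while)
  Trigram 6: (many while found)
Total word trigrams: 8 - 2 = 6

6


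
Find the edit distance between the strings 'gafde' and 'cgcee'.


Building DP table for s1='gafde' (len 5) and s2='cgcee' (len 5):
       c  g  c  e  e
    0  1  2  3  4  5
  g 1  1  1  2  3  4
  a 2  2  2  2  3  4
  f 3  3  3  3  3  4
  d 4  4  4  4  4  4
  e 5  5  5  5  4  4
Edit distance = dp[5][5] = 4

4


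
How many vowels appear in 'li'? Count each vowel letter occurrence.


Scanning each character of 'li':
  Position 1: 'l' -> consonant (running count: 0)
  Position 2: 'i' -> vowel (running count: 1)
Total vowels: 1

1


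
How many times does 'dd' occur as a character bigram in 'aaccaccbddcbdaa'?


Scanning 'aaccaccbddcbdaa' for bigram 'dd':
  Position 0: 'aa' -> no
  Position 1: 'ac' -> no
  Position 2: 'cc' -> no
  Position 3: 'ca' -> no
  Position 4: 'ac' -> no
  Position 5: 'cc' -> no
  Position 6: 'cb' -> no
  Position 7: 'bd' -> no
  Position 8: 'dd' -> MATCH
  Position 9: 'dc' -> no
  Position 10: 'cb' -> no
  Position 11: 'bd' -> no
  Position 12: 'da' -> no
  Position 13: 'aa' -> no
Total matches: 1

1


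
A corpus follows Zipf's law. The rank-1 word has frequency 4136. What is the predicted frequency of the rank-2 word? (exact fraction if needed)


Zipf's law: freq(rank) = f1 / rank
f1 = 4136, rank = 2
freq = 4136 / 2
= 2068

2068


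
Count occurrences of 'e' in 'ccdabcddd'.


Scanning 'ccdabcddd' for 'e':
  No matches found.
Total occurrences of 'e': 0

0


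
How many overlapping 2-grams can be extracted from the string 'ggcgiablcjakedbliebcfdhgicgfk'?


String 'ggcgiablcjakedbliebcfdhgicgfk' has length L = 29.
Number of overlapping n-grams = L - n + 1
Substituting: 29 - 2 + 1 = 28

28


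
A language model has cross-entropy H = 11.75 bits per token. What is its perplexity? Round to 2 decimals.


Perplexity formula: PP = 2^H
H = 11.75
PP = 2^11.75
Decompose: 2^11.75 = 2^11 * 2^0.75
2^11 = 2048, 2^0.75 ~ 1.6817928
PP ~ 2048 * 1.6817928 = 3444.3116544
Rounded to 2 decimals: 3444.31

3444.31


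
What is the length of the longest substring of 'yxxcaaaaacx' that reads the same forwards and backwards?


Scanning 'yxxcaaaaacx' for palindromic substrings.
Substring at positions 2-10: 'xcaaaaacx'.
Check: reverse('xcaaaaacx') = 'xcaaaaacx' -> palindrome confirmed.
Neighbouring characters ('x' / '-') break symmetry, so it cannot extend further.
No longer palindromic substring exists; longest length = 9

9


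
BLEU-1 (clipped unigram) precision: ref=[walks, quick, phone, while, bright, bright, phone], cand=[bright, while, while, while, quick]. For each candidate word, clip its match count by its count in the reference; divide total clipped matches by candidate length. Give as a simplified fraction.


Reference word counts: {'bright': 2, 'phone': 2, 'quick': 1, 'walks': 1, 'while': 1}
Checking each candidate word (with clipping):
  'bright' -> in reference (ref count 2, used 1/2) -> match (matches: 1)
  'while' -> in reference (ref count 1, used 1/1) -> match (matches: 2)
  'while' -> ref count 1 already used up (1/1) -> clipped, no match (matches: 2)
  'while' -> ref count 1 already used up (1/1) -> clipped, no match (matches: 2)
  'quick' -> in reference (ref count 1, used 1/1) -> match (matches: 3)
Clipped matches: 3, Candidate length: 5
Precision = 3/5

3/5


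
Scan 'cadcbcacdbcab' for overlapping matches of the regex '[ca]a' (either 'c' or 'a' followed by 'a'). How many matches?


Pattern: [ca]a means either 'c' or 'a' followed by 'a'.
Scanning 'cadcbcacdbcab' position-by-position:
  Pos 0: window 'ca' -> MATCH
  Pos 1: window 'ad' -> no
  Pos 2: window 'dc' -> no
  Pos 3: window 'cb' -> no
  Pos 4: window 'bc' -> no
  Pos 5: window 'ca' -> MATCH
  Pos 6: window 'ac' -> no
  Pos 7: window 'cd' -> no
  Pos 8: window 'db' -> no
  Pos 9: window 'bc' -> no
  Pos 10: window 'ca' -> MATCH
  Pos 11: window 'ab' -> no
  Pos 12: window 'b' -> no
Total matches: 3

3


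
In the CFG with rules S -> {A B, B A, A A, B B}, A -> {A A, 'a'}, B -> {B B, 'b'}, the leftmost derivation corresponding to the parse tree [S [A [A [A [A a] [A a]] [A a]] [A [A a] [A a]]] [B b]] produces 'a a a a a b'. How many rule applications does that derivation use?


Every bracketed nonterminal node [X ...] in the tree is produced by exactly one rule application.
Reading the tree off as a leftmost derivation:
  Step 1: S  =>  A B   (applied S -> A B)
  Step 2: A B  =>  A A B   (applied A -> A A)
  Step 3: A A B  =>  A A A B   (applied A -> A A)
  Step 4: A A A B  =>  A A A A B   (applied A -> A A)
  Step 5: A A A A B  =>  a A A A B   (applied A -> a)
  Step 6: a A A A B  =>  a a A A B   (applied A -> a)
  Step 7: a a A A B  =>  a a a A B   (applied A -> a)
  Step 8: a a a A B  =>  a a a A A B   (applied A -> A A)
  Step 9: a a a A A B  =>  a a a a A B   (applied A -> a)
  Step 10: a a a a A B  =>  a a a a a B   (applied A -> a)
  Step 11: a a a a a B  =>  a a a a a b   (applied B -> b)
Final yield: a a a a a b
Total rewrite steps: 11

11


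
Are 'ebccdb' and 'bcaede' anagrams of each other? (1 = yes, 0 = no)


Sort characters of 'ebccdb': 'bbccde'
Sort characters of 'bcaede': 'abcdee'
Sorted forms differ -> they are NOT anagrams
Result: 0

0


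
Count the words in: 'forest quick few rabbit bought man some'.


Counting words by splitting on spaces:
  Word 1: 'forest'
  Word 2: 'quick'
  Word 3: 'few'
  Word 4: 'rabbit'
  Word 5: 'bought'
  Word 6: 'man'
  Word 7: 'some'
Total words: 7

7


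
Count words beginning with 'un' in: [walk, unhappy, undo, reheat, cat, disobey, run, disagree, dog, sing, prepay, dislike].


Checking each word for prefix 'un':
  'walk' -> no (count: 0)
  'unhappy' -> YES, starts with 'un' (count: 1)
  'undo' -> YES, starts with 'un' (count: 2)
  'reheat' -> no (count: 2)
  'cat' -> no (count: 2)
  'disobey' -> no (count: 2)
  'run' -> no (count: 2)
  'disagree' -> no (count: 2)
  'dog' -> no (count: 2)
  'sing' -> no (count: 2)
  'prepay' -> no (count: 2)
  'dislike' -> no (count: 2)
Total with prefix 'un': 2

2


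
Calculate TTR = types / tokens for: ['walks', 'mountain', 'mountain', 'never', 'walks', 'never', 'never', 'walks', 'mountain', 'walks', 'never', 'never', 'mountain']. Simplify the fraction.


Tokens: 13
Unique types: ('mountain', 'never', 'walks') = 3
TTR = 3/13
Already in lowest terms.

3/13


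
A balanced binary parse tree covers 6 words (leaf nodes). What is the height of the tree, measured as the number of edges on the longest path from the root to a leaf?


In a balanced binary tree with n leaves the deepest leaf is ceil(log2(n)) edges below the root.
log2(6) = 2.5850
ceil(2.5850) = 3
height (edges) = 3

3


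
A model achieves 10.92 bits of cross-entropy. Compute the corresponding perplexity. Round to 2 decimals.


Perplexity formula: PP = 2^H
H = 10.92
PP = 2^10.92
Decompose: 2^10.92 = 2^10 * 2^0.92
2^10 = 1024, 2^0.92 ~ 1.8921153
PP ~ 1024 * 1.8921153 = 1937.5260672
Rounded to 2 decimals: 1937.53

1937.53


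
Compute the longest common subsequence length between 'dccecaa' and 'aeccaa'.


DP table for LCS of 'dccecaa' and 'aeccaa':
       a  e  c  c  a  a
    0  0  0  0  0  0  0
  d 0  0  0  0  0  0  0
  c 0  0  0  1  1  1  1
  c 0  0  0  1  2  2  2
  e 0  0  1  1  2  2  2
  c 0  0  1  2  2  2  2
  a 0  1  1  2  2  3  3
  a 0  1  1  2  2  3  4
LCS: 'ccaa'
LCS length = 4

4


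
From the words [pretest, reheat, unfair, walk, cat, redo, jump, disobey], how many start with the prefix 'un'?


Checking each word for prefix 'un':
  'pretest' -> no (count: 0)
  'reheat' -> no (count: 0)
  'unfair' -> YES, starts with 'un' (count: 1)
  'walk' -> no (count: 1)
  'cat' -> no (count: 1)
  'redo' -> no (count: 1)
  'jump' -> no (count: 1)
  'disobey' -> no (count: 1)
Total with prefix 'un': 1

1


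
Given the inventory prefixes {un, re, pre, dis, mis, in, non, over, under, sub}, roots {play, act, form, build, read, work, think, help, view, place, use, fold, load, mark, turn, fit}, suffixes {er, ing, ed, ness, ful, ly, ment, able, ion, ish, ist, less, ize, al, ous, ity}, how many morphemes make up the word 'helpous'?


Segmenting 'helpous' against the inventory:
  'help' -> root (morpheme 1)
  'ous' -> suffix (morpheme 2)
Total morphemes: 2

2


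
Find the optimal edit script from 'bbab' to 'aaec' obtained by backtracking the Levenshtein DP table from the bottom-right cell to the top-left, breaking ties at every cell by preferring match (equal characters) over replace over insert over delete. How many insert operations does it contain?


Edit distance = 4. Backtracking from cell (4, 4) with preference match > replace > insert > delete,
then listing the resulting alignment 'bbab' -> 'aaec' left to right:
  Step 1: replace b->a
  Step 2: replace b->a
  Step 3: replace a->e
  Step 4: replace b->c
Total insertions: 0

0


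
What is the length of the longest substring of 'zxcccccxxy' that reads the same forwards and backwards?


Scanning 'zxcccccxxy' for palindromic substrings.
Substring at positions 1-7: 'xcccccx'.
Check: reverse('xcccccx') = 'xcccccx' -> palindrome confirmed.
Neighbouring characters ('z' / 'x') break symmetry, so it cannot extend further.
No longer palindromic substring exists; longest length = 7

7


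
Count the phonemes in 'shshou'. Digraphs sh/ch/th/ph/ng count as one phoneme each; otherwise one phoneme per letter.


Parsing 'shshou' greedily, digraphs first:
  'sh' -> digraph (1 consonant phoneme) (phonemes so far: 1)
  'sh' -> digraph (1 consonant phoneme) (phonemes so far: 2)
  'o' -> vowel phoneme (phonemes so far: 3)
  'u' -> vowel phoneme (phonemes so far: 4)
Total phonemes: 4

4


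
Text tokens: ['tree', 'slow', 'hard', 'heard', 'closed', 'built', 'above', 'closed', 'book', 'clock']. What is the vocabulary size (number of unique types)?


Listing all tokens and tracking unique types:
  Token 1: 'tree' -> NEW (unique so far: 1)
  Token 2: 'slow' -> NEW (unique so far: 2)
  Token 3: 'hard' -> NEW (unique so far: 3)
  Token 4: 'heard' -> NEW (unique so far: 4)
  Token 5: 'closed' -> NEW (unique so far: 5)
  Token 6: 'built' -> NEW (unique so far: 6)
  Token 7: 'above' -> NEW (unique so far: 7)
  Token 8: 'closed' -> duplicate (unique so far: 7)
  Token 9: 'book' -> NEW (unique so far: 8)
  Token 10: 'clock' -> NEW (unique so far: 9)
Unique types: ('above', 'book', 'built', 'clock', 'closed', 'hard', 'heard', 'slow', 'tree')
Vocabulary size: 9

9


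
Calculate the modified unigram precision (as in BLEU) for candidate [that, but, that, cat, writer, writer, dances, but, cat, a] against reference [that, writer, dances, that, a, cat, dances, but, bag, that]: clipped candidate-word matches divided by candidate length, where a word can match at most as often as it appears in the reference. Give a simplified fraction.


Reference word counts: {'a': 1, 'bag': 1, 'but': 1, 'cat': 1, 'dances': 2, 'that': 3, 'writer': 1}
Checking each candidate word (with clipping):
  'that' -> in reference (ref count 3, used 1/3) -> match (matches: 1)
  'but' -> in reference (ref count 1, used 1/1) -> match (matches: 2)
  'that' -> in reference (ref count 3, used 2/3) -> match (matches: 3)
  'cat' -> in reference (ref count 1, used 1/1) -> match (matches: 4)
  'writer' -> in reference (ref count 1, used 1/1) -> match (matches: 5)
  'writer' -> ref count 1 already used up (1/1) -> clipped, no match (matches: 5)
  'dances' -> in reference (ref count 2, used 1/2) -> match (matches: 6)
  'but' -> ref count 1 already used up (1/1) -> clipped, no match (matches: 6)
  'cat' -> ref count 1 already used up (1/1) -> clipped, no match (matches: 6)
  'a' -> in reference (ref count 1, used 1/1) -> match (matches: 7)
Clipped matches: 7, Candidate length: 10
Precision = 7/10

7/10


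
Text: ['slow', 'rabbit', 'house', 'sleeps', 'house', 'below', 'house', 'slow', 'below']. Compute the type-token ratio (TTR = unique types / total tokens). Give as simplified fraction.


Tokens: 9
Unique types: ('below', 'house', 'rabbit', 'sleeps', 'slow') = 5
TTR = 5/9
Already in lowest terms.

5/9


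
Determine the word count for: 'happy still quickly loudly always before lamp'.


Counting words by splitting on spaces:
  Word 1: 'happy'
  Word 2: 'still'
  Word 3: 'quickly'
  Word 4: 'loudly'
  Word 5: 'always'
  Word 6: 'before'
  Word 7: 'lamp'
Total words: 7

7


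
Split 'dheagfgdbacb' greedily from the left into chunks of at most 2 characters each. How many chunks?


'dheagfgdbacb' has 12 characters.
Chunking with max size 2:
  Chunk 1: 'dh' (positions 0-1)
  Chunk 2: 'ea' (positions 2-3)
  Chunk 3: 'gf' (positions 4-5)
  Chunk 4: 'gd' (positions 6-7)
  Chunk 5: 'ba' (positions 8-9)
  Chunk 6: 'cb' (positions 10-11)
Total chunks: ceil(12 / 2) = 6

6


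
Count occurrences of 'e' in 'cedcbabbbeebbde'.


Scanning 'cedcbabbbeebbde' for 'e':
  Position 1: 'e' -> MATCH (count: 1)
  Position 9: 'e' -> MATCH (count: 2)
  Position 10: 'e' -> MATCH (count: 3)
  Position 14: 'e' -> MATCH (count: 4)
Total occurrences of 'e': 4

4


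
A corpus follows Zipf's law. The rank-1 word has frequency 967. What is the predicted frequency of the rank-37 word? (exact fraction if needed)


Zipf's law: freq(rank) = f1 / rank
f1 = 967, rank = 37
freq = 967 / 37
GCD(967, 37) = 1
Simplified: 967/37

967/37


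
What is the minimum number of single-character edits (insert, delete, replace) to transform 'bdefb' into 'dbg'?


Building DP table for s1='bdefb' (len 5) and s2='dbg' (len 3):
       d  b  g
    0  1  2  3
  b 1  1  1  2
  d 2  1  2  2
  e 3  2  2  3
  f 4  3  3  3
  b 5  4  3  4
Edit distance = dp[5][3] = 4

4


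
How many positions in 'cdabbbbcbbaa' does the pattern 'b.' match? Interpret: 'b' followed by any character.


Pattern: b. means 'b' followed by any character.
Scanning 'cdabbbbcbbaa' position-by-position:
  Pos 0: window 'cd' -> no
  Pos 1: window 'da' -> no
  Pos 2: window 'ab' -> no
  Pos 3: window 'bb' -> MATCH
  Pos 4: window 'bb' -> MATCH
  Pos 5: window 'bb' -> MATCH
  Pos 6: window 'bc' -> MATCH
  Pos 7: window 'cb' -> no
  Pos 8: window 'bb' -> MATCH
  Pos 9: window 'ba' -> MATCH
  Pos 10: window 'aa' -> no
  Pos 11: window 'a' -> no
Total matches: 6

6


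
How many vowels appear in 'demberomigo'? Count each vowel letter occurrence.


Scanning each character of 'demberomigo':
  Position 1: 'd' -> consonant (running count: 0)
  Position 2: 'e' -> vowel (running count: 1)
  Position 3: 'm' -> consonant (running count: 1)
  Position 4: 'b' -> consonant (running count: 1)
  Position 5: 'e' -> vowel (running count: 2)
  Position 6: 'r' -> consonant (running count: 2)
  Position 7: 'o' -> vowel (running count: 3)
  Position 8: 'm' -> consonant (running count: 3)
  Position 9: 'i' -> vowel (running count: 4)
  Position 10: 'g' -> consonant (running count: 4)
  Position 11: 'o' -> vowel (running count: 5)
Total vowels: 5

5


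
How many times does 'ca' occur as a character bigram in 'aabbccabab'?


Scanning 'aabbccabab' for bigram 'ca':
  Position 0: 'aa' -> no
  Position 1: 'ab' -> no
  Position 2: 'bb' -> no
  Position 3: 'bc' -> no
  Position 4: 'cc' -> no
  Position 5: 'ca' -> MATCH
  Position 6: 'ab' -> no
  Position 7: 'ba' -> no
  Position 8: 'ab' -> no
Total matches: 1

1


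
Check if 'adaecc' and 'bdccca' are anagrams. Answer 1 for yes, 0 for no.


Sort characters of 'adaecc': 'aaccde'
Sort characters of 'bdccca': 'abcccd'
Sorted forms differ -> they are NOT anagrams
Result: 0

0


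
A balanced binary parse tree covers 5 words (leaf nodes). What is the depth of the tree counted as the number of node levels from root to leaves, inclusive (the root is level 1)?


In a balanced binary tree with n leaves the deepest leaf is ceil(log2(n)) edges below the root,
so counting node levels inclusive of root and leaves gives ceil(log2(n)) + 1 levels.
log2(5) = 2.3219
ceil(2.3219) = 3
levels = 3 + 1 = 4

4


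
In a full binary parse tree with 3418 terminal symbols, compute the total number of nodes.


Leaf nodes (terminals): 3418
Internal nodes = n - 1 = 3418 - 1 = 3417
Total = leaves + internal = 3418 + 3417 = 6835

6835


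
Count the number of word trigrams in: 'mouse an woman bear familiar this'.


Word trigrams from [6] words:
  Trigram 1: (mouse an woman)
  Trigram 2: (an woman bear)
  Trigram 3: (woman bear familiar)
  Trigram 4: (bear familiar this)
Total word trigrams: 6 - 2 = 4

4


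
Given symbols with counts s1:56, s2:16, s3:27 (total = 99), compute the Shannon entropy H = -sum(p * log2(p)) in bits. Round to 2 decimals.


Computing entropy H = -sum(p_i * log2(p_i)):
  s1: p = 56/99 = 0.5657, -p*log2(p) = 0.4650
  s2: p = 16/99 = 0.1616, -p*log2(p) = 0.4249
  s3: p = 27/99 = 0.2727, -p*log2(p) = 0.5112
H = sum of terms = 1.4011
Rounded to 2 decimals: 1.40

1.40


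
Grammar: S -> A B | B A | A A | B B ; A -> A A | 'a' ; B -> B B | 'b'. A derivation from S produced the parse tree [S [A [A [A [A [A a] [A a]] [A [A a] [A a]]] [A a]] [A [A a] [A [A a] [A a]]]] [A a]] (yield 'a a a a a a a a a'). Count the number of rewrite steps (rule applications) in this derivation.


Every bracketed nonterminal node [X ...] in the tree is produced by exactly one rule application.
Reading the tree off as a leftmost derivation:
  Step 1: S  =>  A A   (applied S -> A A)
  Step 2: A A  =>  A A A   (applied A -> A A)
  Step 3: A A A  =>  A A A A   (applied A -> A A)
  Step 4: A A A A  =>  A A A A A   (applied A -> A A)
  Step 5: A A A A A  =>  A A A A A A   (applied A -> A A)
  Step 6: A A A A A A  =>  a A A A A A   (applied A -> a)
  Step 7: a A A A A A  =>  a a A A A A   (applied A -> a)
  Step 8: a a A A A A  =>  a a A A A A A   (applied A -> A A)
  Step 9: a a A A A A A  =>  a a a A A A A   (applied A -> a)
  Step 10: a a a A A A A  =>  a a a a A A A   (applied A -> a)
  Step 11: a a a a A A A  =>  a a a a a A A   (applied A -> a)
  Step 12: a a a a a A A  =>  a a a a a A A A   (applied A -> A A)
  Step 13: a a a a a A A A  =>  a a a a a a A A   (applied A -> a)
  Step 14: a a a a a a A A  =>  a a a a a a A A A   (applied A -> A A)
  Step 15: a a a a a a A A A  =>  a a a a a a a A A   (applied A -> a)
  Step 16: a a a a a a a A A  =>  a a a a a a a a A   (applied A -> a)
  Step 17: a a a a a a a a A  =>  a a a a a a a a a   (applied A -> a)
Final yield: a a a a a a a a a
Total rewrite steps: 17

17
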